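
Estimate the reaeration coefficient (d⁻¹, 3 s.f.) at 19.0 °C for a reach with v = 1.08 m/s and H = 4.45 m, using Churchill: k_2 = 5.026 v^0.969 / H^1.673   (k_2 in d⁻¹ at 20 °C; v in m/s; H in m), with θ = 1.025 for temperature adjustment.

k_2 ≈ 0.435 d⁻¹

k_2(20) = 5.026 × 1.08^0.969 / 4.45^1.673 = 5.026 × 1.077 / 12.15 = 0.4456 d⁻¹.
k_2(19.0) = 0.4456 × 1.025^(19.0−20) = 0.4456 × 0.9756 = 0.4347 d⁻¹.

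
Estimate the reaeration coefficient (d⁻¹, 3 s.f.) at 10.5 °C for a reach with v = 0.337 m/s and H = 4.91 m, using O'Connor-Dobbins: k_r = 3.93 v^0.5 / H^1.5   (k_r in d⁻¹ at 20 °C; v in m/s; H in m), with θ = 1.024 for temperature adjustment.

k_r ≈ 0.167 d⁻¹

k_r(20) = 3.93 × 0.337^0.5 / 4.91^1.5 = 3.93 × 0.5805 / 10.88 = 0.2097 d⁻¹.
k_r(10.5) = 0.2097 × 1.024^(10.5−20) = 0.2097 × 0.7983 = 0.1674 d⁻¹.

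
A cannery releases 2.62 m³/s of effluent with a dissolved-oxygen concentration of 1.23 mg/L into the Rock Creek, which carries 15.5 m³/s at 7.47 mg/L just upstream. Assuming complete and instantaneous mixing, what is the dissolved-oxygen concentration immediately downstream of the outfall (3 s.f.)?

Flow-weighted mixing: C = (Q_r C_r + Q_w C_w)/(Q_r + Q_w)
= (15.5×7.47 + 2.62×1.23)/(15.5 + 2.62) = 119.0/18.12 = 6.568 mg/L.

6.57 mg/L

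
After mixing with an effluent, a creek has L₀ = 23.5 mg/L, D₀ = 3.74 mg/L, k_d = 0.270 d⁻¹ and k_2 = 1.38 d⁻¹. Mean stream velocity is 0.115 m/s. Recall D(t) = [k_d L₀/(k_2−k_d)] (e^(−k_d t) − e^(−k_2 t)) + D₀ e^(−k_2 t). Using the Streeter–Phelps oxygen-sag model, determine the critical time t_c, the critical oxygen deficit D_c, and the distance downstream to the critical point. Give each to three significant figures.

At the critical point dD/dt = 0, so k_d L₀ e^(−k_d t) = k_2 D. Substituting D(t) from the Streeter–Phelps equation and solving for t gives
t_c = ln[(k_2/k_d)(1 − D₀(k_2−k_d)/(k_d L₀))] / (k_2−k_d).
Here k_2−k_d = 1.110 d⁻¹ and 1 − D₀(k_2−k_d)/(k_d L₀) = 1 − 3.74×1.110/(0.270×23.5) = 0.3457, so
t_c = ln(5.111 × 0.3457) / 1.110 = 0.5693 / 1.110 = 0.5129 d.
L(t_c) = L₀ e^(−k_d t_c) = 23.5 × 0.8707 = 20.46 mg/L, and at the critical point k_2 D_c = k_d L, so D_c = (0.270/1.38) × 20.46 = 4.003 mg/L.
x_c = v t_c = 0.115 m/s × 0.5129 d × 86400 s/d = 5096 m ≈ 5.10 km.

t_c ≈ 0.513 d; D_c ≈ 4.00 mg/L; x_c ≈ 5.10 km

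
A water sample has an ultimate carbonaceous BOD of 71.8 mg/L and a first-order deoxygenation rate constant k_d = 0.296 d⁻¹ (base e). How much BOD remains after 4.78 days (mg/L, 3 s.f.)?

L ≈ 17.4 mg/L

L_t = L₀ e^(−k_d t) = 71.8 × e^(−0.296×4.78) = 71.8 × 0.2430 = 17.44 mg/L.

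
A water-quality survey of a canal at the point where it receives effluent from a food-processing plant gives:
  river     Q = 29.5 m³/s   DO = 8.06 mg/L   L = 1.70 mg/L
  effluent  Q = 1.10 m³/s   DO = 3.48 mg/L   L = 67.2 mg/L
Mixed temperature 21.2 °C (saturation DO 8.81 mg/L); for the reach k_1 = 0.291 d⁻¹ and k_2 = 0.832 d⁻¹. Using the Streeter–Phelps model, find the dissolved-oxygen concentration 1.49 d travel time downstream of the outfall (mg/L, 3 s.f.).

DO ≈ 7.76 mg/L

Mixed DO = (29.5×8.06 + 1.10×3.48)/(29.5+1.10) = 241.6/30.60 = 7.895 mg/L.
Mixed L₀ = (29.5×1.70 + 1.10×67.2)/(30.60) = 124.1/30.60 = 4.055 mg/L.
Initial deficit D₀ = C_s − DO₀ = 8.81 − 7.895 = 0.9146 mg/L.
D(1.49) = [0.291×4.055/(0.832−0.291)](e^(−0.291×1.49) − e^(−0.832×1.49)) + 0.9146 e^(−0.832×1.49)
= 2.181 × (0.6482 − 0.2895) + 0.9146 × 0.2895 = 1.047 mg/L.
DO = 8.81 − 1.047 = 7.763 mg/L.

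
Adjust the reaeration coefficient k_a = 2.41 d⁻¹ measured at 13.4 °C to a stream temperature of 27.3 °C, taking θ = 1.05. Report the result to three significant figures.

k_a ≈ 4.75 d⁻¹

k_a(T₂) = k_a(T₁) · θ^(T₂−T₁) = 2.41 × 1.05^(27.3−13.4)
= 2.41 × 1.05^13.9 = 2.41 × 1.970 = 4.748 d⁻¹.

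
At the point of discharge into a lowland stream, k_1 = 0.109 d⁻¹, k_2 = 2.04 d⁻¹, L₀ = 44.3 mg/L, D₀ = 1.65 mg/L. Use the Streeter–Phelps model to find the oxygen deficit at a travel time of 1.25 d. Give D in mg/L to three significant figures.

D ≈ 2.12 mg/L

k_1 L₀/(k_2−k_1) = 0.109×44.3/(2.04−0.109) = 4.829/1.931 = 2.501 mg/L.
e^(−k_1 t) = e^(−0.109×1.250) = 0.8726; e^(−k_2 t) = e^(−2.04×1.250) = 0.07808.
D = 2.501 × (0.8726 − 0.07808) + 1.65 × 0.07808 = 1.987 + 0.1288 = 2.116 mg/L.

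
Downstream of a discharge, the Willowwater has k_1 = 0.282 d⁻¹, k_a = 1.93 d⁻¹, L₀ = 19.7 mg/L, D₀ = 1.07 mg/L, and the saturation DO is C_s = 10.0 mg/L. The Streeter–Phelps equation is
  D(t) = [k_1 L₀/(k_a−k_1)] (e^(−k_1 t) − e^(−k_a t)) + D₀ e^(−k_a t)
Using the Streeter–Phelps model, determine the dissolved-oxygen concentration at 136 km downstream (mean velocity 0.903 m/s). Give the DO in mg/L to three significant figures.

Travel time t = x/v = 136 km / (0.903 m/s) = 136000 m / 0.903 m/s = 150600 s = 1.743 d.
k_1 L₀/(k_a−k_1) = 0.282×19.7/(1.93−0.282) = 5.555/1.648 = 3.371 mg/L.
e^(−k_1 t) = e^(−0.282×1.743) = 0.6117; e^(−k_a t) = e^(−1.93×1.743) = 0.03459.
D = 3.371 × (0.6117 − 0.03459) + 1.07 × 0.03459 = 1.945 + 0.03701 = 1.982 mg/L.
DO = C_s − D = 10.0 − 1.982 = 8.018 mg/L.

DO ≈ 8.02 mg/L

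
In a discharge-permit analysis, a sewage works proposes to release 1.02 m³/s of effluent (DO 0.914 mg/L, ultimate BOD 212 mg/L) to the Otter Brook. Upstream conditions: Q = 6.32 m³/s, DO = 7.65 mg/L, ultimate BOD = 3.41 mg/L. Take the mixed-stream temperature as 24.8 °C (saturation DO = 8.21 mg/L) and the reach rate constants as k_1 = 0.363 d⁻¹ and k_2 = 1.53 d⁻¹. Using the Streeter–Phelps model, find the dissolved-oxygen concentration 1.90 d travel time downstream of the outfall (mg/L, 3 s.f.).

Mixed DO = (6.32×7.65 + 1.02×0.914)/(6.32+1.02) = 49.28/7.340 = 6.714 mg/L.
Mixed L₀ = (6.32×3.41 + 1.02×212)/(7.340) = 237.8/7.340 = 32.40 mg/L.
Initial deficit D₀ = C_s − DO₀ = 8.21 − 6.714 = 1.496 mg/L.
D(1.90) = [0.363×32.40/(1.53−0.363)](e^(−0.363×1.90) − e^(−1.53×1.90)) + 1.496 e^(−1.53×1.90)
= 10.08 × (0.5017 − 0.05464) + 1.496 × 0.05464 = 4.587 mg/L.
DO = 8.21 − 4.587 = 3.623 mg/L.

DO ≈ 3.62 mg/L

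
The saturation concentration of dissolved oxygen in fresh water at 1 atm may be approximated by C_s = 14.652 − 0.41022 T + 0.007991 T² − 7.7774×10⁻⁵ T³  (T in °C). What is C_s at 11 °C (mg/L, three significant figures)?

C_s = 14.652 − 0.41022×11 + 0.007991×11² − 7.7774×10⁻⁵×11³ = 11.00 mg/L.

C_s ≈ 11.0 mg/L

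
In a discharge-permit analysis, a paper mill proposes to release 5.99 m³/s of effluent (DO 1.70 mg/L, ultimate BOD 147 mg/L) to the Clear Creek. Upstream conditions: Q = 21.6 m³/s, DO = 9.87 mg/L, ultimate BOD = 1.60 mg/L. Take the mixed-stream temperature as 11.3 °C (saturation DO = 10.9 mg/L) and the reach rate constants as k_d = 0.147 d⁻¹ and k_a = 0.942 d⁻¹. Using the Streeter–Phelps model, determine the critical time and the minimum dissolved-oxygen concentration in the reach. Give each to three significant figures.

Mixed DO = (21.6×9.87 + 5.99×1.70)/(21.6+5.99) = 223.4/27.59 = 8.096 mg/L.
Mixed L₀ = (21.6×1.60 + 5.99×147)/(27.59) = 915.1/27.59 = 33.17 mg/L.
Initial deficit D₀ = C_s − DO₀ = 10.9 − 8.096 = 2.804 mg/L.
t_c = (1/0.7950) ln[(0.942/0.147)(1 − 2.804×0.7950/(0.147×33.17))] = 1.258 × ln(3.479) = 1.568 d.
D_c = (0.147/0.942) × 33.17 × e^(−0.147×1.568) = 0.1561 × 33.17 × 0.7941 = 4.110 mg/L.
Minimum DO = 10.9 − 4.110 = 6.790 mg/L.

t_c ≈ 1.57 d; minimum DO ≈ 6.79 mg/L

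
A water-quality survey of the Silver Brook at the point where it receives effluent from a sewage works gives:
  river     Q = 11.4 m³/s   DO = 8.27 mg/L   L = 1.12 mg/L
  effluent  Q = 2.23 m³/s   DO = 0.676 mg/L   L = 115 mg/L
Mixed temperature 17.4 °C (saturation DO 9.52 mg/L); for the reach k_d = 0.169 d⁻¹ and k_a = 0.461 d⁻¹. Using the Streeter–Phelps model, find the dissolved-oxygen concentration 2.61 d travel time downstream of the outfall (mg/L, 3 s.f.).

Mixed DO = (11.4×8.27 + 2.23×0.676)/(11.4+2.23) = 95.79/13.63 = 7.028 mg/L.
Mixed L₀ = (11.4×1.12 + 2.23×115)/(13.63) = 269.2/13.63 = 19.75 mg/L.
Initial deficit D₀ = C_s − DO₀ = 9.52 − 7.028 = 2.492 mg/L.
D(2.61) = [0.169×19.75/(0.461−0.169)](e^(−0.169×2.61) − e^(−0.461×2.61)) + 2.492 e^(−0.461×2.61)
= 11.43 × (0.6433 − 0.3002) + 2.492 × 0.3002 = 4.671 mg/L.
DO = 9.52 − 4.671 = 4.849 mg/L.

DO ≈ 4.85 mg/L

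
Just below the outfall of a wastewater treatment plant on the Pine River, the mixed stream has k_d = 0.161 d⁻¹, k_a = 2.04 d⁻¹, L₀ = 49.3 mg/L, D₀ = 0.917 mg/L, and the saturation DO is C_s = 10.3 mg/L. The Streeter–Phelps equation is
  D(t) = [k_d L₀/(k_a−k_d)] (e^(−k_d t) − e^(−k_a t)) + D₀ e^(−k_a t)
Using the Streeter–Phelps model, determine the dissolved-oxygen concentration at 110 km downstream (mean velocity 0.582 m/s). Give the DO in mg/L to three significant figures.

Travel time t = x/v = 110 km / (0.582 m/s) = 110000 m / 0.582 m/s = 189000 s = 2.188 d.
k_d L₀/(k_a−k_d) = 0.161×49.3/(2.04−0.161) = 7.937/1.879 = 4.224 mg/L.
e^(−k_d t) = e^(−0.161×2.188) = 0.7031; e^(−k_a t) = e^(−2.04×2.188) = 0.01153.
D = 4.224 × (0.7031 − 0.01153) + 0.917 × 0.01153 = 2.922 + 0.01058 = 2.932 mg/L.
DO = C_s − D = 10.3 − 2.932 = 7.368 mg/L.

DO ≈ 7.37 mg/L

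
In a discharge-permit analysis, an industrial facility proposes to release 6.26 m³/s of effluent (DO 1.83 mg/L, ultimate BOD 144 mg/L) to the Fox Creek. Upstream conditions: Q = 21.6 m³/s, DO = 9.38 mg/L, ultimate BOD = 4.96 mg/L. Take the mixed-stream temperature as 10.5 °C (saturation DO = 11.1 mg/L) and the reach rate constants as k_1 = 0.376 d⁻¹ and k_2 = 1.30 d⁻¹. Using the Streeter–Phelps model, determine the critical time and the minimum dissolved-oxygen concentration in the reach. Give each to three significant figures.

t_c ≈ 1.06 d; minimum DO ≈ 4.06 mg/L

Mixed DO = (21.6×9.38 + 6.26×1.83)/(21.6+6.26) = 214.1/27.86 = 7.684 mg/L.
Mixed L₀ = (21.6×4.96 + 6.26×144)/(27.86) = 1009/27.86 = 36.20 mg/L.
Initial deficit D₀ = C_s − DO₀ = 11.1 − 7.684 = 3.416 mg/L.
t_c = (1/0.9240) ln[(1.30/0.376)(1 − 3.416×0.9240/(0.376×36.20))] = 1.082 × ln(2.656) = 1.057 d.
D_c = (0.376/1.30) × 36.20 × e^(−0.376×1.057) = 0.2892 × 36.20 × 0.6720 = 7.037 mg/L.
Minimum DO = 11.1 − 7.037 = 4.063 mg/L.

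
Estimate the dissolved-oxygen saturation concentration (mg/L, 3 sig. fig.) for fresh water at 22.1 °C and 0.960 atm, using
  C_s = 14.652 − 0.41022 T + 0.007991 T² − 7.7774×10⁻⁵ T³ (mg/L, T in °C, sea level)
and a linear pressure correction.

At sea level: C_s = 14.652 − 0.41022×22.1 + 0.007991×22.1² − 7.7774×10⁻⁵×22.1³ = 8.650 mg/L.
Pressure correction: C_s' = 8.650 × 0.960 = 8.304 mg/L.

C_s ≈ 8.30 mg/L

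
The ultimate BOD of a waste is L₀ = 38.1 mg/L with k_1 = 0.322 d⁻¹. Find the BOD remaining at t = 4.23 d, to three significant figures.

L ≈ 9.76 mg/L

L_t = L₀ e^(−k_1 t) = 38.1 × e^(−0.322×4.23) = 38.1 × 0.2561 = 9.759 mg/L.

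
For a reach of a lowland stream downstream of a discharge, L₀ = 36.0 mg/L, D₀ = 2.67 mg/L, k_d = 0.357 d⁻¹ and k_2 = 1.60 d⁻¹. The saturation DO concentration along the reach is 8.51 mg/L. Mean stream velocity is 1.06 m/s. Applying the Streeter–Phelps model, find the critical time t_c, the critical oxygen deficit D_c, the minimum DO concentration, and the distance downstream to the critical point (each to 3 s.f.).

With k_2/k_d = 4.482 and 1 − D₀(k_2−k_d)/(k_d L₀) = 0.7418,
t_c = ln(4.482 × 0.7418) / (1.60 − 0.357) = ln(3.324) / 1.243 = 1.201/1.243 = 0.9665 d.
L(t_c) = L₀ e^(−k_d t_c) = 36.0 × 0.7082 = 25.50 mg/L, and at the critical point k_2 D_c = k_d L, so D_c = (0.357/1.60) × 25.50 = 5.689 mg/L.
Minimum DO = C_s − D_c = 8.51 − 5.689 = 2.821 mg/L.
x_c = v t_c = 1.06 m/s × 0.9665 d × 86400 s/d = 88510 m ≈ 88.5 km.

t_c ≈ 0.966 d; D_c ≈ 5.69 mg/L; min DO ≈ 2.82 mg/L; x_c ≈ 88.5 km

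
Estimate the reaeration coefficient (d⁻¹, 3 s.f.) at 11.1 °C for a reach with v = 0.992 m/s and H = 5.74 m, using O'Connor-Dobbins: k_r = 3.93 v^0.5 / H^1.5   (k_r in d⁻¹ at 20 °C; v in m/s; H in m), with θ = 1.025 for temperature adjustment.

k_r ≈ 0.228 d⁻¹

k_r(20) = 3.93 × 0.992^0.5 / 5.74^1.5 = 3.93 × 0.9960 / 13.75 = 0.2846 d⁻¹.
k_r(11.1) = 0.2846 × 1.025^(11.1−20) = 0.2846 × 0.8027 = 0.2285 d⁻¹.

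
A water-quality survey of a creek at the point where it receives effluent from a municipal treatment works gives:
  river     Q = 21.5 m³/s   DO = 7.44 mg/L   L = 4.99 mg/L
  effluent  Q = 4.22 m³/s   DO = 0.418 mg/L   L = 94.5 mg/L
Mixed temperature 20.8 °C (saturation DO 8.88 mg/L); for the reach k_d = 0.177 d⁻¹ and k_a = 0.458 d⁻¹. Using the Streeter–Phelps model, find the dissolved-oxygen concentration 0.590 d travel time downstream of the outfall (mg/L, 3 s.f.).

DO ≈ 5.20 mg/L

Mixed DO = (21.5×7.44 + 4.22×0.418)/(21.5+4.22) = 161.7/25.72 = 6.288 mg/L.
Mixed L₀ = (21.5×4.99 + 4.22×94.5)/(25.72) = 506.1/25.72 = 19.68 mg/L.
Initial deficit D₀ = C_s − DO₀ = 8.88 − 6.288 = 2.592 mg/L.
D(0.590) = [0.177×19.68/(0.458−0.177)](e^(−0.177×0.590) − e^(−0.458×0.590)) + 2.592 e^(−0.458×0.590)
= 12.39 × (0.9008 − 0.7632) + 2.592 × 0.7632 = 3.684 mg/L.
DO = 8.88 − 3.684 = 5.196 mg/L.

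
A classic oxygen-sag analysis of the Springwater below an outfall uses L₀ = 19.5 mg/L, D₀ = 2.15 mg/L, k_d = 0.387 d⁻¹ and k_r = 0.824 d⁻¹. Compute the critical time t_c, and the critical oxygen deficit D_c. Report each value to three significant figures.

t_c = [1/(k_r−k_d)] ln[(k_r/k_d)(1 − D₀(k_r−k_d)/(k_d L₀))]
= [1/(0.824−0.387)] ln[(0.824/0.387)(1 − 2.15×0.4370/(0.387×19.5))]
= (1/0.4370) ln[2.129 × 0.8755] = 2.288 × ln(1.864) = 2.288 × 0.6228 = 1.425 d.
L(t_c) = L₀ e^(−k_d t_c) = 19.5 × 0.5761 = 11.23 mg/L, and at the critical point k_r D_c = k_d L, so D_c = (0.387/0.824) × 11.23 = 5.276 mg/L.

t_c ≈ 1.43 d; D_c ≈ 5.28 mg/L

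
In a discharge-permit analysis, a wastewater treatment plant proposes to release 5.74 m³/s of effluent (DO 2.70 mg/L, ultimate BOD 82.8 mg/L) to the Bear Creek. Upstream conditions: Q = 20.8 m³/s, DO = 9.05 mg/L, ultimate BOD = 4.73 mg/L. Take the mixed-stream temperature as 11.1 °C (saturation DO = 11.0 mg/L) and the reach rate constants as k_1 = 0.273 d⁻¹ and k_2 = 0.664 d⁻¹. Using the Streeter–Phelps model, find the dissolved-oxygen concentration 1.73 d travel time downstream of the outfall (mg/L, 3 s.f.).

DO ≈ 5.32 mg/L

Mixed DO = (20.8×9.05 + 5.74×2.70)/(20.8+5.74) = 203.7/26.54 = 7.677 mg/L.
Mixed L₀ = (20.8×4.73 + 5.74×82.8)/(26.54) = 573.7/26.54 = 21.61 mg/L.
Initial deficit D₀ = C_s − DO₀ = 11.0 − 7.677 = 3.323 mg/L.
D(1.73) = [0.273×21.61/(0.664−0.273)](e^(−0.273×1.73) − e^(−0.664×1.73)) + 3.323 e^(−0.664×1.73)
= 15.09 × (0.6236 − 0.3170) + 3.323 × 0.3170 = 5.680 mg/L.
DO = 11.0 − 5.680 = 5.320 mg/L.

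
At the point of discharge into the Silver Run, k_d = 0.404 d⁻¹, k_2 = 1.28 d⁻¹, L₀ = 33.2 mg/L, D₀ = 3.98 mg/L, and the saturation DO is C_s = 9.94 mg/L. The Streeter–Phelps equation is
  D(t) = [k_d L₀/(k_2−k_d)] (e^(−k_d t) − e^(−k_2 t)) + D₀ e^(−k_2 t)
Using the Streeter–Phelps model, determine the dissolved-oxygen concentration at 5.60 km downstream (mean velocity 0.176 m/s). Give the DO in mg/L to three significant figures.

Travel time t = x/v = 5.60 km / (0.176 m/s) = 5600 m / 0.176 m/s = 31820 s = 0.3683 d.
k_d L₀/(k_2−k_d) = 0.404×33.2/(1.28−0.404) = 13.41/0.8760 = 15.31 mg/L.
e^(−k_d t) = e^(−0.404×0.3683) = 0.8618; e^(−k_2 t) = e^(−1.28×0.3683) = 0.6241.
D = 15.31 × (0.8618 − 0.6241) + 3.98 × 0.6241 = 3.638 + 2.484 = 6.122 mg/L.
DO = C_s − D = 9.94 − 6.122 = 3.818 mg/L.

DO ≈ 3.82 mg/L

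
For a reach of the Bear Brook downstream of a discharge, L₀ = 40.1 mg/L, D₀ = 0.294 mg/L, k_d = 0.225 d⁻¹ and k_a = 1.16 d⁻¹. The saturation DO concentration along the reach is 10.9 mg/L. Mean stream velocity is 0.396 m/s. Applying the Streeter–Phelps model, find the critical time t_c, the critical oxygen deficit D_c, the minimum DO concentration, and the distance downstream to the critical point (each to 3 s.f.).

t_c ≈ 1.72 d; D_c ≈ 5.28 mg/L; min DO ≈ 5.62 mg/L; x_c ≈ 58.9 km

At the critical point dD/dt = 0, so k_d L₀ e^(−k_d t) = k_a D. Substituting D(t) from the Streeter–Phelps equation and solving for t gives
t_c = ln[(k_a/k_d)(1 − D₀(k_a−k_d)/(k_d L₀))] / (k_a−k_d).
Here k_a−k_d = 0.9350 d⁻¹ and 1 − D₀(k_a−k_d)/(k_d L₀) = 1 − 0.294×0.9350/(0.225×40.1) = 0.9695, so
t_c = ln(5.156 × 0.9695) / 0.9350 = 1.609 / 0.9350 = 1.721 d.
L(t_c) = L₀ e^(−k_d t_c) = 40.1 × 0.6789 = 27.23 mg/L, and at the critical point k_a D_c = k_d L, so D_c = (0.225/1.16) × 27.23 = 5.281 mg/L.
Minimum DO = C_s − D_c = 10.9 − 5.281 = 5.619 mg/L.
x_c = v t_c = 0.396 m/s × 1.721 d × 86400 s/d = 58880 m ≈ 58.9 km.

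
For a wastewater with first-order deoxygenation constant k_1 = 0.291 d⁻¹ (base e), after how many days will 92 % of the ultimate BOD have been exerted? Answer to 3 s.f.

y/L₀ = 1 − e^(−k_1 t) = 0.92 ⇒ e^(−k_1 t) = 0.0800
t = −ln(0.0800) / 0.291 = 2.526 / 0.291 = 8.679 d.

t ≈ 8.68 d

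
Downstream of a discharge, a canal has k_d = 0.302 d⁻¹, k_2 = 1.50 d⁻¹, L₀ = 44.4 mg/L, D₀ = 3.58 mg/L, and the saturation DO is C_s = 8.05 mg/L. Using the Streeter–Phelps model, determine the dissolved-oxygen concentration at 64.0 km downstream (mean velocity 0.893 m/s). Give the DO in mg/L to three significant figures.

DO ≈ 1.53 mg/L

Travel time t = x/v = 64.0 km / (0.893 m/s) = 64000 m / 0.893 m/s = 71670 s = 0.8295 d.
k_d L₀/(k_2−k_d) = 0.302×44.4/(1.50−0.302) = 13.41/1.198 = 11.19 mg/L.
e^(−k_d t) = e^(−0.302×0.8295) = 0.7784; e^(−k_2 t) = e^(−1.50×0.8295) = 0.2882.
D = 11.19 × (0.7784 − 0.2882) + 3.58 × 0.2882 = 5.487 + 1.032 = 6.519 mg/L.
DO = C_s − D = 8.05 − 6.519 = 1.531 mg/L.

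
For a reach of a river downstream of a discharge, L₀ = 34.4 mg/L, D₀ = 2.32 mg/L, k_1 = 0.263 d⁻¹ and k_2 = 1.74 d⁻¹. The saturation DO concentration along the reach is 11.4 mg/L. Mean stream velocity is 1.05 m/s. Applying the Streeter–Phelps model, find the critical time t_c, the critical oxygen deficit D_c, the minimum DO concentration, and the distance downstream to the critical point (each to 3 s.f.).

With k_2/k_1 = 6.616 and 1 − D₀(k_2−k_1)/(k_1 L₀) = 0.6212,
t_c = ln(6.616 × 0.6212) / (1.74 − 0.263) = ln(4.110) / 1.477 = 1.413/1.477 = 0.9570 d.
D_c = (k_1/k_2) L₀ e^(−k_1 t_c) = (0.263/1.74) × 34.4 × e^(−0.263×0.9570) = 0.1511 × 34.4 × 0.7775 = 4.043 mg/L.
Minimum DO = C_s − D_c = 11.4 − 4.043 = 7.357 mg/L.
x_c = v t_c = 1.05 m/s × 0.9570 d × 86400 s/d = 86820 m ≈ 86.8 km.

t_c ≈ 0.957 d; D_c ≈ 4.04 mg/L; min DO ≈ 7.36 mg/L; x_c ≈ 86.8 km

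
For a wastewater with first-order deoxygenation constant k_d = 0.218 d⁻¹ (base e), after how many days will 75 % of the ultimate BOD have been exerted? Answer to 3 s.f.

y/L₀ = 1 − e^(−k_d t) = 0.75 ⇒ e^(−k_d t) = 0.250
t = −ln(0.250) / 0.218 = 1.386 / 0.218 = 6.359 d.

t ≈ 6.36 d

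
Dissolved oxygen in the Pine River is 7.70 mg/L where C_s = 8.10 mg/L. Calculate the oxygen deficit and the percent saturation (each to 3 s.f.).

D ≈ 0.400 mg/L; 95.1 % saturation

D = C_s − C = 8.10 − 7.70 = 0.400 mg/L.
% saturation = 7.70/8.10 × 100 = 95.1 %.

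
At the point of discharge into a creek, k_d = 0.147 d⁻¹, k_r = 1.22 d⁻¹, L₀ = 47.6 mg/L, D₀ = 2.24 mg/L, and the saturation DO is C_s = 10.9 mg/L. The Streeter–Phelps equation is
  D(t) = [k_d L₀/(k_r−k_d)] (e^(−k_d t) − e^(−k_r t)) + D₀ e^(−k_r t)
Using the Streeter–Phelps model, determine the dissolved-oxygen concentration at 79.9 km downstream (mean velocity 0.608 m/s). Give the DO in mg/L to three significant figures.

Travel time t = x/v = 79.9 km / (0.608 m/s) = 79900 m / 0.608 m/s = 131400 s = 1.521 d.
k_d L₀/(k_r−k_d) = 0.147×47.6/(1.22−0.147) = 6.997/1.073 = 6.521 mg/L.
e^(−k_d t) = e^(−0.147×1.521) = 0.7996; e^(−k_r t) = e^(−1.22×1.521) = 0.1564.
D = 6.521 × (0.7996 − 0.1564) + 2.24 × 0.1564 = 4.195 + 0.3502 = 4.545 mg/L.
DO = C_s − D = 10.9 − 4.545 = 6.355 mg/L.

DO ≈ 6.35 mg/L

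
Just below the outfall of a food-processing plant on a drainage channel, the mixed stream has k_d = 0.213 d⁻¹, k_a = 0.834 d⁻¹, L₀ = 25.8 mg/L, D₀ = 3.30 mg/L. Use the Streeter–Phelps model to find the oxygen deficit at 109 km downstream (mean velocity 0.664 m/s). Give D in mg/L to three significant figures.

D ≈ 4.77 mg/L

Travel time t = x/v = 109 km / (0.664 m/s) = 109000 m / 0.664 m/s = 164200 s = 1.900 d.
k_d L₀/(k_a−k_d) = 0.213×25.8/(0.834−0.213) = 5.495/0.6210 = 8.849 mg/L.
e^(−k_d t) = e^(−0.213×1.900) = 0.6672; e^(−k_a t) = e^(−0.834×1.900) = 0.2050.
D = 8.849 × (0.6672 − 0.2050) + 3.30 × 0.2050 = 4.090 + 0.6766 = 4.766 mg/L.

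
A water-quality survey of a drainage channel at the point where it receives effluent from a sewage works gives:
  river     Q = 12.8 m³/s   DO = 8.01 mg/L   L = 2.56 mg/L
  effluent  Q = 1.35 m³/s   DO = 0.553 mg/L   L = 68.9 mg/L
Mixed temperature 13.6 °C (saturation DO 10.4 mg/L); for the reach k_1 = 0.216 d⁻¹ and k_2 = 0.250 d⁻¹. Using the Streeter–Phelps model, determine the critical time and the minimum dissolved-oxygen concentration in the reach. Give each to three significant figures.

t_c ≈ 2.64 d; minimum DO ≈ 6.06 mg/L

Mixed DO = (12.8×8.01 + 1.35×0.553)/(12.8+1.35) = 103.3/14.15 = 7.299 mg/L.
Mixed L₀ = (12.8×2.56 + 1.35×68.9)/(14.15) = 125.8/14.15 = 8.889 mg/L.
Initial deficit D₀ = C_s − DO₀ = 10.4 − 7.299 = 3.101 mg/L.
t_c = (1/0.03400) ln[(0.250/0.216)(1 − 3.101×0.03400/(0.216×8.889))] = 29.41 × ln(1.094) = 2.638 d.
D_c = (0.216/0.250) × 8.889 × e^(−0.216×2.638) = 0.8640 × 8.889 × 0.5656 = 4.344 mg/L.
Minimum DO = 10.4 − 4.344 = 6.056 mg/L.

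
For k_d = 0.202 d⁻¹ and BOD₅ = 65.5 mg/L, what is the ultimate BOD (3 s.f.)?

L₀ ≈ 103 mg/L

BOD₅ = L₀(1 − e^(−5k_d)) ⇒ L₀ = BOD₅ / (1 − e^(−5×0.202))
= 65.5 / (1 − 0.3642) = 65.5 / 0.6358 = 103.0 mg/L.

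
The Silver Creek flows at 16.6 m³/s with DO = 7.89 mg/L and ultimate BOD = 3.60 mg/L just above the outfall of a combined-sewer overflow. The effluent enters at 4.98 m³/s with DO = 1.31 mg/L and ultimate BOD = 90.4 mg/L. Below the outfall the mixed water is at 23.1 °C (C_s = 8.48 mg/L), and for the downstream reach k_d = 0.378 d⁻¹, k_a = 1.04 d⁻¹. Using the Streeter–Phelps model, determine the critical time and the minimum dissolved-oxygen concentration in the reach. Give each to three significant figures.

t_c ≈ 1.27 d; minimum DO ≈ 3.17 mg/L

Mixed DO = (16.6×7.89 + 4.98×1.31)/(16.6+4.98) = 137.5/21.58 = 6.372 mg/L.
Mixed L₀ = (16.6×3.60 + 4.98×90.4)/(21.58) = 510.0/21.58 = 23.63 mg/L.
Initial deficit D₀ = C_s − DO₀ = 8.48 − 6.372 = 2.108 mg/L.
t_c = (1/0.6620) ln[(1.04/0.378)(1 − 2.108×0.6620/(0.378×23.63))] = 1.511 × ln(2.321) = 1.272 d.
D_c = (0.378/1.04) × 23.63 × e^(−0.378×1.272) = 0.3635 × 23.63 × 0.6182 = 5.310 mg/L.
Minimum DO = 8.48 − 5.310 = 3.170 mg/L.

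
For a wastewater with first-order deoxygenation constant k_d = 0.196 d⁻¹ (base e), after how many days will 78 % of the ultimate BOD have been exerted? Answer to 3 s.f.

y/L₀ = 1 − e^(−k_d t) = 0.78 ⇒ e^(−k_d t) = 0.220
t = −ln(0.220) / 0.196 = 1.514 / 0.196 = 7.725 d.

t ≈ 7.73 d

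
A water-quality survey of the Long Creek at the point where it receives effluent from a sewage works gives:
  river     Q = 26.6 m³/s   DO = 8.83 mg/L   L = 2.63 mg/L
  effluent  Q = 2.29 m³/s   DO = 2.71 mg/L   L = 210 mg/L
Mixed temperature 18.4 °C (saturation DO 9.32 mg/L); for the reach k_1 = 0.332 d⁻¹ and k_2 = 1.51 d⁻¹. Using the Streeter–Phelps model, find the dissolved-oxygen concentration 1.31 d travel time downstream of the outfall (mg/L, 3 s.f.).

DO ≈ 6.45 mg/L

Mixed DO = (26.6×8.83 + 2.29×2.71)/(26.6+2.29) = 241.1/28.89 = 8.345 mg/L.
Mixed L₀ = (26.6×2.63 + 2.29×210)/(28.89) = 550.9/28.89 = 19.07 mg/L.
Initial deficit D₀ = C_s − DO₀ = 9.32 − 8.345 = 0.9751 mg/L.
D(1.31) = [0.332×19.07/(1.51−0.332)](e^(−0.332×1.31) − e^(−1.51×1.31)) + 0.9751 e^(−1.51×1.31)
= 5.374 × (0.6473 − 0.1383) + 0.9751 × 0.1383 = 2.870 mg/L.
DO = 9.32 − 2.870 = 6.450 mg/L.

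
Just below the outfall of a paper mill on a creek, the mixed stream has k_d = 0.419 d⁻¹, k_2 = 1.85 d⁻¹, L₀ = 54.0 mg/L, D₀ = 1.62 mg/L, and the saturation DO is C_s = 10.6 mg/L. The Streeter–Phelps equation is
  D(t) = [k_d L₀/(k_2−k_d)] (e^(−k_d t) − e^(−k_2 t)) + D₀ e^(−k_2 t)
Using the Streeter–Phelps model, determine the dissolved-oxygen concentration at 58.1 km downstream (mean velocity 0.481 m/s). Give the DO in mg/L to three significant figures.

DO ≈ 2.87 mg/L

Travel time t = x/v = 58.1 km / (0.481 m/s) = 58100 m / 0.481 m/s = 120800 s = 1.398 d.
k_d L₀/(k_2−k_d) = 0.419×54.0/(1.85−0.419) = 22.63/1.431 = 15.81 mg/L.
e^(−k_d t) = e^(−0.419×1.398) = 0.5567; e^(−k_2 t) = e^(−1.85×1.398) = 0.07529.
D = 15.81 × (0.5567 − 0.07529) + 1.62 × 0.07529 = 7.611 + 0.1220 = 7.733 mg/L.
DO = C_s − D = 10.6 − 7.733 = 2.867 mg/L.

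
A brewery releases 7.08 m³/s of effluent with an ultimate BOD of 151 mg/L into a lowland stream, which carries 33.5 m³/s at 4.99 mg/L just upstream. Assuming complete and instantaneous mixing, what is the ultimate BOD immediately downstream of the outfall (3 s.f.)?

30.5 mg/L

Flow-weighted mixing: C = (Q_r C_r + Q_w C_w)/(Q_r + Q_w)
= (33.5×4.99 + 7.08×151)/(33.5 + 7.08) = 1236/40.58 = 30.46 mg/L.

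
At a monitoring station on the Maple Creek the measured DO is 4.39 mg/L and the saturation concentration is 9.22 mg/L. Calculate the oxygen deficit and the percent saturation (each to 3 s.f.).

D = C_s − C = 9.22 − 4.39 = 4.83 mg/L.
% saturation = 4.39/9.22 × 100 = 47.6 %.

D ≈ 4.83 mg/L; 47.6 % saturation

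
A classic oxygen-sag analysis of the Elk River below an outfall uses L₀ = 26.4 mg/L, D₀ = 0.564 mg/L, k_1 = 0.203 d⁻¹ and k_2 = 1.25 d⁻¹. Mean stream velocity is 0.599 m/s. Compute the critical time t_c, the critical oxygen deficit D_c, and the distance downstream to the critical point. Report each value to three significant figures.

t_c ≈ 1.62 d; D_c ≈ 3.08 mg/L; x_c ≈ 84.1 km

t_c = [1/(k_2−k_1)] ln[(k_2/k_1)(1 − D₀(k_2−k_1)/(k_1 L₀))]
= [1/(1.25−0.203)] ln[(1.25/0.203)(1 − 0.564×1.047/(0.203×26.4))]
= (1/1.047) ln[6.158 × 0.8898] = 0.9551 × ln(5.479) = 0.9551 × 1.701 = 1.625 d.
D_c = (k_1/k_2) L₀ e^(−k_1 t_c) = (0.203/1.25) × 26.4 × e^(−0.203×1.625) = 0.1624 × 26.4 × 0.7191 = 3.083 mg/L.
x_c = v t_c = 0.599 m/s × 1.625 d × 86400 s/d = 84080 m ≈ 84.1 km.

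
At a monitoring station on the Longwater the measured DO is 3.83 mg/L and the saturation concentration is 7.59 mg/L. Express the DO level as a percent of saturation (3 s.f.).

50.5 % saturation

% saturation = C/C_s × 100 = 3.83/7.59 × 100 = 50.5 %.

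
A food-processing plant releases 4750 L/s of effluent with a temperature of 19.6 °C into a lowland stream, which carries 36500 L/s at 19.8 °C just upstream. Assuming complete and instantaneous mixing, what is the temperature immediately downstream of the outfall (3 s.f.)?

Flow-weighted mixing: C = (Q_r C_r + Q_w C_w)/(Q_r + Q_w)
= (36500×19.8 + 4750×19.6)/(36500 + 4750) = 815800/41250 = 19.78 °C.

19.8 °C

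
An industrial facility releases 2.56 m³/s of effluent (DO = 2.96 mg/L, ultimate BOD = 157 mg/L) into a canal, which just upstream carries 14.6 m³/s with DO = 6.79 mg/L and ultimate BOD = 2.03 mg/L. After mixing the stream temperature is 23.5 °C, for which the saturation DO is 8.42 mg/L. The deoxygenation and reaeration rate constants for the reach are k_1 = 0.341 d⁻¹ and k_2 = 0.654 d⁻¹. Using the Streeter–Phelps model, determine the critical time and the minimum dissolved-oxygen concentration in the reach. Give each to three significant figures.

Mixed DO = (14.6×6.79 + 2.56×2.96)/(14.6+2.56) = 106.7/17.16 = 6.219 mg/L.
Mixed L₀ = (14.6×2.03 + 2.56×157)/(17.16) = 431.6/17.16 = 25.15 mg/L.
Initial deficit D₀ = C_s − DO₀ = 8.42 − 6.219 = 2.201 mg/L.
t_c = (1/0.3130) ln[(0.654/0.341)(1 − 2.201×0.3130/(0.341×25.15))] = 3.195 × ln(1.764) = 1.813 d.
D_c = (0.341/0.654) × 25.15 × e^(−0.341×1.813) = 0.5214 × 25.15 × 0.5389 = 7.066 mg/L.
Minimum DO = 8.42 − 7.066 = 1.354 mg/L.

t_c ≈ 1.81 d; minimum DO ≈ 1.35 mg/L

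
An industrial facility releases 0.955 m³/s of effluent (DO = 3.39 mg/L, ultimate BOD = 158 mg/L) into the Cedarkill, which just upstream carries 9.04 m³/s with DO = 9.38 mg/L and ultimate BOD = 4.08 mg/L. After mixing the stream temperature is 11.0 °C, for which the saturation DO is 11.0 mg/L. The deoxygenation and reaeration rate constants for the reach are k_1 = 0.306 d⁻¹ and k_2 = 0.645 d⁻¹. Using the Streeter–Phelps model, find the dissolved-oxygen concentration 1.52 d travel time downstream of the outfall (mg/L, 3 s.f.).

Mixed DO = (9.04×9.38 + 0.955×3.39)/(9.04+0.955) = 88.03/9.995 = 8.808 mg/L.
Mixed L₀ = (9.04×4.08 + 0.955×158)/(9.995) = 187.8/9.995 = 18.79 mg/L.
Initial deficit D₀ = C_s − DO₀ = 11.0 − 8.808 = 2.192 mg/L.
D(1.52) = [0.306×18.79/(0.645−0.306)](e^(−0.306×1.52) − e^(−0.645×1.52)) + 2.192 e^(−0.645×1.52)
= 16.96 × (0.6281 − 0.3752) + 2.192 × 0.3752 = 5.111 mg/L.
DO = 11.0 − 5.111 = 5.889 mg/L.

DO ≈ 5.89 mg/L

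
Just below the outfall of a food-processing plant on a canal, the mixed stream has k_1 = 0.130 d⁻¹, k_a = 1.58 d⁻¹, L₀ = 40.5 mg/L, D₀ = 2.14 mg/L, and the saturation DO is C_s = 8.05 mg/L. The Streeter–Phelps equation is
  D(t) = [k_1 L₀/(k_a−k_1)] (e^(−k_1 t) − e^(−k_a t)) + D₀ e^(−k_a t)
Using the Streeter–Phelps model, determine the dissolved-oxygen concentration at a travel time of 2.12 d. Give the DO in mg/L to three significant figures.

k_1 L₀/(k_a−k_1) = 0.130×40.5/(1.58−0.130) = 5.265/1.450 = 3.631 mg/L.
e^(−k_1 t) = e^(−0.130×2.120) = 0.7591; e^(−k_a t) = e^(−1.58×2.120) = 0.03510.
D = 3.631 × (0.7591 − 0.03510) + 2.14 × 0.03510 = 2.629 + 0.07511 = 2.704 mg/L.
DO = C_s − D = 8.05 − 2.704 = 5.346 mg/L.

DO ≈ 5.35 mg/L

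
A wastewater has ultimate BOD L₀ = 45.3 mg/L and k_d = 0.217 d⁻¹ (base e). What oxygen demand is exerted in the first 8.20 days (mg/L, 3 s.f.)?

y_t = L₀(1 − e^(−k_d t)) = 45.3 × (1 − e^(−0.217×8.20))
= 45.3 × (1 − 0.1687) = 45.3 × 0.8313 = 37.66 mg/L.

y ≈ 37.7 mg/L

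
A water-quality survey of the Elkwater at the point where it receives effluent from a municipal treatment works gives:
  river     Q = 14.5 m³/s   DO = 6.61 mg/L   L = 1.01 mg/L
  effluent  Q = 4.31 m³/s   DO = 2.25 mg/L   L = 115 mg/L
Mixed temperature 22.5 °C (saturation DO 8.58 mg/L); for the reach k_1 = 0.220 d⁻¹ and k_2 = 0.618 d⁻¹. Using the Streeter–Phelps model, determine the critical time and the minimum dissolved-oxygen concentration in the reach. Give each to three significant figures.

t_c ≈ 2.04 d; minimum DO ≈ 2.42 mg/L

Mixed DO = (14.5×6.61 + 4.31×2.25)/(14.5+4.31) = 105.5/18.81 = 5.611 mg/L.
Mixed L₀ = (14.5×1.01 + 4.31×115)/(18.81) = 510.3/18.81 = 27.13 mg/L.
Initial deficit D₀ = C_s − DO₀ = 8.58 − 5.611 = 2.969 mg/L.
t_c = (1/0.3980) ln[(0.618/0.220)(1 − 2.969×0.3980/(0.220×27.13))] = 2.513 × ln(2.253) = 2.041 d.
D_c = (0.220/0.618) × 27.13 × e^(−0.220×2.041) = 0.3560 × 27.13 × 0.6383 = 6.164 mg/L.
Minimum DO = 8.58 − 6.164 = 2.416 mg/L.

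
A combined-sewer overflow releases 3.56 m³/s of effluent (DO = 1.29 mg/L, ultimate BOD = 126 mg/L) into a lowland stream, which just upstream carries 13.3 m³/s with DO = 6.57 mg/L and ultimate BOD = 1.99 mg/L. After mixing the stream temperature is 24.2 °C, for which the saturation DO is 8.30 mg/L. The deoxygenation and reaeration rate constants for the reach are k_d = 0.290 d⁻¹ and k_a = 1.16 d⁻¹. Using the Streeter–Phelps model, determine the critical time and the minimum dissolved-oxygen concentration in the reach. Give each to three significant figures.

Mixed DO = (13.3×6.57 + 3.56×1.29)/(13.3+3.56) = 91.97/16.86 = 5.455 mg/L.
Mixed L₀ = (13.3×1.99 + 3.56×126)/(16.86) = 475.0/16.86 = 28.17 mg/L.
Initial deficit D₀ = C_s − DO₀ = 8.30 − 5.455 = 2.845 mg/L.
t_c = (1/0.8700) ln[(1.16/0.290)(1 − 2.845×0.8700/(0.290×28.17))] = 1.149 × ln(2.788) = 1.179 d.
D_c = (0.290/1.16) × 28.17 × e^(−0.290×1.179) = 0.2500 × 28.17 × 0.7105 = 5.004 mg/L.
Minimum DO = 8.30 − 5.004 = 3.296 mg/L.

t_c ≈ 1.18 d; minimum DO ≈ 3.30 mg/L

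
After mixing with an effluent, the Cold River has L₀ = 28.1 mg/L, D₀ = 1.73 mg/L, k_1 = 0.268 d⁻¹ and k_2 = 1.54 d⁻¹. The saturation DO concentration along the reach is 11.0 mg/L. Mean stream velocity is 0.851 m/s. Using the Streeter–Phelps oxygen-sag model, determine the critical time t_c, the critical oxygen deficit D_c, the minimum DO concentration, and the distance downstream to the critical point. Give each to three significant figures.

t_c ≈ 1.10 d; D_c ≈ 3.64 mg/L; min DO ≈ 7.36 mg/L; x_c ≈ 81.1 km

With k_2/k_1 = 5.746 and 1 − D₀(k_2−k_1)/(k_1 L₀) = 0.7078,
t_c = ln(5.746 × 0.7078) / (1.54 − 0.268) = ln(4.067) / 1.272 = 1.403/1.272 = 1.103 d.
D_c = (k_1/k_2) L₀ e^(−k_1 t_c) = (0.268/1.54) × 28.1 × e^(−0.268×1.103) = 0.1740 × 28.1 × 0.7441 = 3.639 mg/L.
Minimum DO = C_s − D_c = 11.0 − 3.639 = 7.361 mg/L.
x_c = v t_c = 0.851 m/s × 1.103 d × 86400 s/d = 81100 m ≈ 81.1 km.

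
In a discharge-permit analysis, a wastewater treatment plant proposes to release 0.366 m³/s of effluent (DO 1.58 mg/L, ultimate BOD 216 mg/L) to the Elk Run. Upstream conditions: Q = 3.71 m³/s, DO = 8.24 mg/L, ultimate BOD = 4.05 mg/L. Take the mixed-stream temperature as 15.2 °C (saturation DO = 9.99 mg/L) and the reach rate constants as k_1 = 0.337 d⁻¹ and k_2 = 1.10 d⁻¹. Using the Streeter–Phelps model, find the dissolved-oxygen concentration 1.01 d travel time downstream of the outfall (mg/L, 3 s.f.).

DO ≈ 5.32 mg/L

Mixed DO = (3.71×8.24 + 0.366×1.58)/(3.71+0.366) = 31.15/4.076 = 7.642 mg/L.
Mixed L₀ = (3.71×4.05 + 0.366×216)/(4.076) = 94.08/4.076 = 23.08 mg/L.
Initial deficit D₀ = C_s − DO₀ = 9.99 − 7.642 = 2.348 mg/L.
D(1.01) = [0.337×23.08/(1.10−0.337)](e^(−0.337×1.01) − e^(−1.10×1.01)) + 2.348 e^(−1.10×1.01)
= 10.19 × (0.7115 − 0.3292) + 2.348 × 0.3292 = 4.670 mg/L.
DO = 9.99 − 4.670 = 5.320 mg/L.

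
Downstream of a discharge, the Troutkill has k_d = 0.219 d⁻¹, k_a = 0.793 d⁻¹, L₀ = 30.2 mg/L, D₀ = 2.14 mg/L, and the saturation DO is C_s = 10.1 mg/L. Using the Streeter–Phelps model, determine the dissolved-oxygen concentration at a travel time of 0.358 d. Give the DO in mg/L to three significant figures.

DO ≈ 6.51 mg/L

k_d L₀/(k_a−k_d) = 0.219×30.2/(0.793−0.219) = 6.614/0.5740 = 11.52 mg/L.
e^(−k_d t) = e^(−0.219×0.3580) = 0.9246; e^(−k_a t) = e^(−0.793×0.3580) = 0.7528.
D = 11.52 × (0.9246 − 0.7528) + 2.14 × 0.7528 = 1.979 + 1.611 = 3.590 mg/L.
DO = C_s − D = 10.1 − 3.590 = 6.510 mg/L.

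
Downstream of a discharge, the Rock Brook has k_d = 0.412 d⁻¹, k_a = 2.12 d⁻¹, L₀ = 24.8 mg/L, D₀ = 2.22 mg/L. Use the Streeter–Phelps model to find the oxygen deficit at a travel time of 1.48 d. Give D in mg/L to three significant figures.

k_d L₀/(k_a−k_d) = 0.412×24.8/(2.12−0.412) = 10.22/1.708 = 5.982 mg/L.
e^(−k_d t) = e^(−0.412×1.480) = 0.5435; e^(−k_a t) = e^(−2.12×1.480) = 0.04339.
D = 5.982 × (0.5435 − 0.04339) + 2.22 × 0.04339 = 2.992 + 0.09632 = 3.088 mg/L.

D ≈ 3.09 mg/L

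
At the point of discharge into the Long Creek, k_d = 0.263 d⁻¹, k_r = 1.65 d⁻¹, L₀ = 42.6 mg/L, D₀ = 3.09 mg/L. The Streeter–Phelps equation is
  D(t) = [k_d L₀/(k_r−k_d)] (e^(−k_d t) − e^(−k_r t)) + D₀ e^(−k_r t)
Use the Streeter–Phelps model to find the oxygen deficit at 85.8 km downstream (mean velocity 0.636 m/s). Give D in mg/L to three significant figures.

Travel time t = x/v = 85.8 km / (0.636 m/s) = 85800 m / 0.636 m/s = 134900 s = 1.561 d.
k_d L₀/(k_r−k_d) = 0.263×42.6/(1.65−0.263) = 11.20/1.387 = 8.078 mg/L.
e^(−k_d t) = e^(−0.263×1.561) = 0.6632; e^(−k_r t) = e^(−1.65×1.561) = 0.07605.
D = 8.078 × (0.6632 − 0.07605) + 3.09 × 0.07605 = 4.743 + 0.2350 = 4.978 mg/L.

D ≈ 4.98 mg/L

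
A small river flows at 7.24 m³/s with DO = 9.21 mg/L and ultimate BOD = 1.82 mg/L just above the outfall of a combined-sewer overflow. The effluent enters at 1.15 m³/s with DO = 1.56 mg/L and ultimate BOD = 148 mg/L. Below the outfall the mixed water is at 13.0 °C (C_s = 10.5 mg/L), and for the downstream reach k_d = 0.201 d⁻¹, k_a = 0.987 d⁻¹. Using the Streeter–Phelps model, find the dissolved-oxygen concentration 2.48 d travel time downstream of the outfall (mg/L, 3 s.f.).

Mixed DO = (7.24×9.21 + 1.15×1.56)/(7.24+1.15) = 68.47/8.390 = 8.161 mg/L.
Mixed L₀ = (7.24×1.82 + 1.15×148)/(8.390) = 183.4/8.390 = 21.86 mg/L.
Initial deficit D₀ = C_s − DO₀ = 10.5 − 8.161 = 2.339 mg/L.
D(2.48) = [0.201×21.86/(0.987−0.201)](e^(−0.201×2.48) − e^(−0.987×2.48)) + 2.339 e^(−0.987×2.48)
= 5.589 × (0.6075 − 0.08649) + 2.339 × 0.08649 = 3.114 mg/L.
DO = 10.5 − 3.114 = 7.386 mg/L.

DO ≈ 7.39 mg/L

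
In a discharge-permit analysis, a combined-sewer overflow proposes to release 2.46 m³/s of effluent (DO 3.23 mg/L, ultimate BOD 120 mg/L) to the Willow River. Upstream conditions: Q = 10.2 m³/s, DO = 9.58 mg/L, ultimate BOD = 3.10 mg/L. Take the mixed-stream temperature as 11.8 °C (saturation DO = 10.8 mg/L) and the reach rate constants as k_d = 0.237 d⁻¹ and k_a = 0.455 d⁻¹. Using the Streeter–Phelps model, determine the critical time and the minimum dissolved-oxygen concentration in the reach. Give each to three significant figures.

Mixed DO = (10.2×9.58 + 2.46×3.23)/(10.2+2.46) = 105.7/12.66 = 8.346 mg/L.
Mixed L₀ = (10.2×3.10 + 2.46×120)/(12.66) = 326.8/12.66 = 25.82 mg/L.
Initial deficit D₀ = C_s − DO₀ = 10.8 − 8.346 = 2.454 mg/L.
t_c = (1/0.2180) ln[(0.455/0.237)(1 − 2.454×0.2180/(0.237×25.82))] = 4.587 × ln(1.752) = 2.572 d.
D_c = (0.237/0.455) × 25.82 × e^(−0.237×2.572) = 0.5209 × 25.82 × 0.5436 = 7.309 mg/L.
Minimum DO = 10.8 − 7.309 = 3.491 mg/L.

t_c ≈ 2.57 d; minimum DO ≈ 3.49 mg/L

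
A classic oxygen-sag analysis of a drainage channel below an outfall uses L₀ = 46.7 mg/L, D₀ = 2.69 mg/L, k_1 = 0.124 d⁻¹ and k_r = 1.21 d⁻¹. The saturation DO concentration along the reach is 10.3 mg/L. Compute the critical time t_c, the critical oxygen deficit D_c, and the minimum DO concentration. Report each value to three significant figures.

With k_r/k_1 = 9.758 and 1 − D₀(k_r−k_1)/(k_1 L₀) = 0.4955,
t_c = ln(9.758 × 0.4955) / (1.21 − 0.124) = ln(4.835) / 1.086 = 1.576/1.086 = 1.451 d.
L(t_c) = L₀ e^(−k_1 t_c) = 46.7 × 0.8353 = 39.01 mg/L, and at the critical point k_r D_c = k_1 L, so D_c = (0.124/1.21) × 39.01 = 3.998 mg/L.
Minimum DO = C_s − D_c = 10.3 − 3.998 = 6.302 mg/L.

t_c ≈ 1.45 d; D_c ≈ 4.00 mg/L; min DO ≈ 6.30 mg/L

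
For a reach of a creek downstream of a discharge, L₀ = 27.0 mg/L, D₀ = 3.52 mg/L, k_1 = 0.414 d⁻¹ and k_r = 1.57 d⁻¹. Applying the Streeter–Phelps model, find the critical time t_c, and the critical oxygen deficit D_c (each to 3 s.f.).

t_c ≈ 0.762 d; D_c ≈ 5.19 mg/L

At the critical point dD/dt = 0, so k_1 L₀ e^(−k_1 t) = k_r D. Substituting D(t) from the Streeter–Phelps equation and solving for t gives
t_c = ln[(k_r/k_1)(1 − D₀(k_r−k_1)/(k_1 L₀))] / (k_r−k_1).
Here k_r−k_1 = 1.156 d⁻¹ and 1 − D₀(k_r−k_1)/(k_1 L₀) = 1 − 3.52×1.156/(0.414×27.0) = 0.6360, so
t_c = ln(3.792 × 0.6360) / 1.156 = 0.8804 / 1.156 = 0.7616 d.
L(t_c) = L₀ e^(−k_1 t_c) = 27.0 × 0.7296 = 19.70 mg/L, and at the critical point k_r D_c = k_1 L, so D_c = (0.414/1.57) × 19.70 = 5.194 mg/L.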